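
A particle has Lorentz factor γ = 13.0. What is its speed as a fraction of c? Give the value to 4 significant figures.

β ≈ 0.9970

β = √(1 − 1/γ²) = √(1 − 1/13.0²) = √(0.994083) = 0.9970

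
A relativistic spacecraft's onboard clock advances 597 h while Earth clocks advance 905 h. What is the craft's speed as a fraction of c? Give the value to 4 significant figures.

γ = Δt/τ₀ = 905/597 = 1.51591
β = √(1 − 1/γ²) = √(1 − 1/1.51591²) = 0.7516

β ≈ 0.7516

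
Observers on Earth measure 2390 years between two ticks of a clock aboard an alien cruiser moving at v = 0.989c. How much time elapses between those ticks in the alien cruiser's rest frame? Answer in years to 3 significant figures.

γ = 1/√(1 − 0.989²) = 6.7606
Proper time: τ₀ = Δt/γ = 2390/6.7606 = 354 years

τ₀ ≈ 354 years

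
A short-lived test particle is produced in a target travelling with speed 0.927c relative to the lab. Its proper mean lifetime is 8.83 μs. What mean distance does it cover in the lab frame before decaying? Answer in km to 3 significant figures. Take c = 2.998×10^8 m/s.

d ≈ 6.54 km

γ = 1/√(1 − 0.927²) = 2.6662
Dilated lifetime: Δt = γτ₀ = 2.6662 × 8.83 μs = 23.543 μs
d = vΔt = 0.927c × 23.543 μs = 2.7791×10^8 m/s × 2.3543×10^-5 s = 6.54 km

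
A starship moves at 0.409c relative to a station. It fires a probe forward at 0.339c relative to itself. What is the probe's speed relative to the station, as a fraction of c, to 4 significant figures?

Relativistic velocity addition: u = (u' + v)/(1 + u'v/c²)
= (0.339 + 0.409)/(1 + 0.339×0.409) = 0.7480/1.13865 = 0.6569

u ≈ 0.6569c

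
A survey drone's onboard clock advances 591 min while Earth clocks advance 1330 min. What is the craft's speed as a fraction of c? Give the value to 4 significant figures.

γ = Δt/τ₀ = 1330/591 = 2.25042
β = √(1 − 1/γ²) = √(1 − 1/2.25042²) = 0.8958

β ≈ 0.8958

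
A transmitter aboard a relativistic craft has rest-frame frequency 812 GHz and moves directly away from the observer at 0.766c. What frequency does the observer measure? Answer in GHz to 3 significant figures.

Relativistic Doppler: f_obs = f_src √((1−β)/(1+β))
= 812 × √(0.23400/1.7660) = 812 × 0.36401 = 296 GHz

f_obs ≈ 296 GHz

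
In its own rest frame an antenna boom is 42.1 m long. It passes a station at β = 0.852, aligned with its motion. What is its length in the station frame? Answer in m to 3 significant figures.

L ≈ 22.0 m

γ = 1/√(1 − 0.852²) = 1.9101
Length contraction: L = L₀/γ = 42.1/1.9101 = 22.0 m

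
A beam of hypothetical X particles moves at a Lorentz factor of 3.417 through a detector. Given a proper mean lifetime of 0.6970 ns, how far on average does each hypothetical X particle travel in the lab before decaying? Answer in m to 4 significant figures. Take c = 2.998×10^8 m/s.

β = √(1 − 1/γ²) = √(1 − 1/3.417²) = 0.956218
Dilated lifetime: Δt = γτ₀ = 3.417 × 0.6970 ns = 2.38165 ns
d = vΔt = 0.956218c × 2.38165 ns = 2.86674×10^8 m/s × 2.38165×10^-9 s = 0.6828 m

d ≈ 0.6828 m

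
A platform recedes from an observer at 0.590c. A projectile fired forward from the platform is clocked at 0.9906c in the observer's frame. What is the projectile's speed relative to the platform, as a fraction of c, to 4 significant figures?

Inverse velocity addition: u' = (u − v)/(1 − uv/c²)
= (0.9906 − 0.590)/(1 − 0.9906×0.590) = 0.4006/0.415546 = 0.9640

u' ≈ 0.9640c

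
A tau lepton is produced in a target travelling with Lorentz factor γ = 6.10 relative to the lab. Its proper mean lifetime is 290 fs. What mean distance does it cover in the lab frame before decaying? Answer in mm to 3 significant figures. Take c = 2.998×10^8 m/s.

d ≈ 0.523 mm

β = √(1 − 1/γ²) = √(1 − 1/6.10²) = 0.98647
Dilated lifetime: Δt = γτ₀ = 6.10 × 290 fs = 1769.0 fs
d = vΔt = 0.98647c × 1769.0 fs = 2.9574×10^8 m/s × 1.7690×10^-12 s = 0.523 mm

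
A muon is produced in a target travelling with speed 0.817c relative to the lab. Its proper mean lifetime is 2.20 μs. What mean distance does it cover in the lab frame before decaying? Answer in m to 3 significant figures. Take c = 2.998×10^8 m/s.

γ = 1/√(1 − 0.817²) = 1.7342
Dilated lifetime: Δt = γτ₀ = 1.7342 × 2.20 μs = 3.8152 μs
d = vΔt = 0.817c × 3.8152 μs = 2.4494×10^8 m/s × 3.8152×10^-6 s = 934 m

d ≈ 934 m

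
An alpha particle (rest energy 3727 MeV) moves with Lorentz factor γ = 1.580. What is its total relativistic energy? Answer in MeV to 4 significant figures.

γ = 1.580 (given)
E = γm₀c² = 1.580 × 3727 MeV = 5889 MeV

E ≈ 5889 MeV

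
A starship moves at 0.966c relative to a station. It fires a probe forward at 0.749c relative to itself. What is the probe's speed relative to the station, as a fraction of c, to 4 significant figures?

u ≈ 0.9950c

Relativistic velocity addition: u = (u' + v)/(1 + u'v/c²)
= (0.749 + 0.966)/(1 + 0.749×0.966) = 1.715/1.72353 = 0.9950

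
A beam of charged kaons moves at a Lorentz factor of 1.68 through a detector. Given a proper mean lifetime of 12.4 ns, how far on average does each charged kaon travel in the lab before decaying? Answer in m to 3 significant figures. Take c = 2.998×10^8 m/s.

d ≈ 5.02 m

β = √(1 − 1/γ²) = √(1 − 1/1.68²) = 0.80355
Dilated lifetime: Δt = γτ₀ = 1.68 × 12.4 ns = 20.832 ns
d = vΔt = 0.80355c × 20.832 ns = 2.4090×10^8 m/s × 2.0832×10^-8 s = 5.02 m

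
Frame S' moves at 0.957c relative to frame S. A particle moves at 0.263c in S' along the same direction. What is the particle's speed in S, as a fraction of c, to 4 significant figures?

u ≈ 0.9747c

Relativistic velocity addition: u = (u' + v)/(1 + u'v/c²)
= (0.263 + 0.957)/(1 + 0.263×0.957) = 1.220/1.25169 = 0.9747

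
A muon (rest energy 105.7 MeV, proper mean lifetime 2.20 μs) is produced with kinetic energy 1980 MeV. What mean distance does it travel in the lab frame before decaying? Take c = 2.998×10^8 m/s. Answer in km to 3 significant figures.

γ = 1 + K/(m₀c²) = 1 + 1980/105.7 = 19.732
β = √(1 − 1/γ²) = 0.99872
Dilated lifetime: γτ₀ = 19.732 × 2.20 μs = 43.411 μs
d = βc·γτ₀ = 0.99872 × (2.998×10^8 m/s) × 4.3411×10^-5 s = 13.0 km

d ≈ 13.0 km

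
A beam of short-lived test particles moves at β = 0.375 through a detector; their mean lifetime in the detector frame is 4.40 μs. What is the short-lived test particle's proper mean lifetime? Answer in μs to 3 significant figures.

γ = 1/√(1 − 0.375²) = 1.0787
Proper time: τ₀ = Δt/γ = 4.40/1.0787 = 4.08 μs

τ₀ ≈ 4.08 μs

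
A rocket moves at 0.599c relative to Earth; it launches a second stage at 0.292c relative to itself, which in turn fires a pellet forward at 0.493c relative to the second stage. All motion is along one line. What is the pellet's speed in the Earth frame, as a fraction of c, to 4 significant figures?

u ≈ 0.9108c

Compose boost 2: (0.292 + 0.599)/(1 + 0.292×0.599) = 0.8910/1.17491 = 0.758357
Compose boost 3: (0.493 + 0.758357)/(1 + 0.493×0.758357) = 1.25136/1.37387 = 0.9108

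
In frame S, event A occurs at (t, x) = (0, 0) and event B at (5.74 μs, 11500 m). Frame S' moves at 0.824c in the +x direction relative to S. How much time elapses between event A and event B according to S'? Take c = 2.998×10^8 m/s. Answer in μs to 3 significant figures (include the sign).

γ = 1/√(1 − 0.824²) = 1.7649
Δt' = γ(Δt − vΔx/c²) = 1.7649 × (5.74 μs − 0.824×11500 m / (2.998×10^8 m/s))
= 1.7649 × (-25.868 μs) = -45.7 μs

Δt' ≈ -45.7 μs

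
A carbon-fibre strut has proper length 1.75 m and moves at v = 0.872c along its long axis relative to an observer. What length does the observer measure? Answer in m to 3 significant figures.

γ = 1/√(1 − 0.872²) = 2.0429
Length contraction: L = L₀/γ = 1.75/2.0429 = 0.857 m

L ≈ 0.857 m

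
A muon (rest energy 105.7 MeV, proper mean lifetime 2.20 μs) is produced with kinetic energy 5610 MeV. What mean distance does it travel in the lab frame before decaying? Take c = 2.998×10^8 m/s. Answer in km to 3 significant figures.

d ≈ 35.7 km

γ = 1 + K/(m₀c²) = 1 + 5610/105.7 = 54.075
β = √(1 − 1/γ²) = 0.99983
Dilated lifetime: γτ₀ = 54.075 × 2.20 μs = 118.96 μs
d = βc·γτ₀ = 0.99983 × (2.998×10^8 m/s) × 0.00011896 s = 35.7 km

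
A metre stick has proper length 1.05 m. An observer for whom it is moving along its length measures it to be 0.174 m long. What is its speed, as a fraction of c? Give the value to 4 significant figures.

γ = L₀/L = 1.05/0.174 = 6.03448
β = √(1 − 1/γ²) = 0.9862

β ≈ 0.9862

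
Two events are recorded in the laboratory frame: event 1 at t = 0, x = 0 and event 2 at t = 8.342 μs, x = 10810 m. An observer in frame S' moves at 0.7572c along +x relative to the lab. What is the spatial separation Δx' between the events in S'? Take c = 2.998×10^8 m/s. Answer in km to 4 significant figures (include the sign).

Δx' ≈ 13.65 km

γ = 1/√(1 − 0.7572²) = 1.53096
Δx' = γ(Δx − vΔt) = 1.53096 × (10810 m − 0.7572×(2.998×10^8 m/s)×8.342×10^-6 s)
= 1.53096 × (8916.29 m) = 13.65 km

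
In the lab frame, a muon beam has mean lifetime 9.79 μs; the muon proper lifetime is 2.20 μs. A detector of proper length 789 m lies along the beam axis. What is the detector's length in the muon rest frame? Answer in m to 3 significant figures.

Time dilation ⇒ γ = Δt/τ₀ = 9.79/2.20 = 4.4500
Length contraction: L = L₀/γ = 789/4.4500 = 177 m

L ≈ 177 m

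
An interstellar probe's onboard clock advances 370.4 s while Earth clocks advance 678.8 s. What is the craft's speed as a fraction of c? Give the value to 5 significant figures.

γ = Δt/τ₀ = 678.8/370.4 = 1.832613
β = √(1 − 1/γ²) = √(1 − 1/1.832613²) = 0.83800

β ≈ 0.83800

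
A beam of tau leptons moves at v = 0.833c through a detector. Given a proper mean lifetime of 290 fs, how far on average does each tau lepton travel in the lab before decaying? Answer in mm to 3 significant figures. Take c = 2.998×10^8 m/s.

γ = 1/√(1 − 0.833²) = 1.8074
Dilated lifetime: Δt = γτ₀ = 1.8074 × 290 fs = 524.15 fs
d = vΔt = 0.833c × 524.15 fs = 2.4973×10^8 m/s × 5.2415×10^-13 s = 0.131 mm

d ≈ 0.131 mm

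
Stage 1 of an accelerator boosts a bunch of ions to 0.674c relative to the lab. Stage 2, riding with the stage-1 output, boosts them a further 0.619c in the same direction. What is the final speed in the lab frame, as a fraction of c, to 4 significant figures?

u ≈ 0.9124c

Compose boost 2: (0.619 + 0.674)/(1 + 0.619×0.674) = 1.293/1.41721 = 0.9124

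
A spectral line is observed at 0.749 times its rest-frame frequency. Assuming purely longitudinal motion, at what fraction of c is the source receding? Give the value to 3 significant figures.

β ≈ 0.281

f_obs/f_src = √((1−β)/(1+β)) = 0.749  ⇒  (1−β)/(1+β) = 0.56100
β = |1 − D²|/(1 + D²) = |1 − 0.56100|/(1 + 0.56100) = 0.281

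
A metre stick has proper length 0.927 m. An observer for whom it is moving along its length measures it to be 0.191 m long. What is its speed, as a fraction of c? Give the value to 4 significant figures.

β ≈ 0.9785

γ = L₀/L = 0.927/0.191 = 4.85340
β = √(1 − 1/γ²) = 0.9785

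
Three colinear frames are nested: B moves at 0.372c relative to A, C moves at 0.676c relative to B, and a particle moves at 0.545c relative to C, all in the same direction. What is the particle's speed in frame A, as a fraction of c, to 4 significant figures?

u ≈ 0.9492c

Compose boost 2: (0.676 + 0.372)/(1 + 0.676×0.372) = 1.048/1.25147 = 0.837414
Compose boost 3: (0.545 + 0.837414)/(1 + 0.545×0.837414) = 1.38241/1.45639 = 0.9492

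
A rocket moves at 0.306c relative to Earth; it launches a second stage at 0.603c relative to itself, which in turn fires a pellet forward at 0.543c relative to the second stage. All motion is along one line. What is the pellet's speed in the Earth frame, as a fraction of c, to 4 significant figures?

Compose boost 2: (0.603 + 0.306)/(1 + 0.603×0.306) = 0.9090/1.18452 = 0.767401
Compose boost 3: (0.543 + 0.767401)/(1 + 0.543×0.767401) = 1.31040/1.41670 = 0.9250

u ≈ 0.9250c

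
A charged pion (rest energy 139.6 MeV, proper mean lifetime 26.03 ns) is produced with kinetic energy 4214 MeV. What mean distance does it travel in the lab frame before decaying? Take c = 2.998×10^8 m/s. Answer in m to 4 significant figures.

d ≈ 243.2 m

γ = 1 + K/(m₀c²) = 1 + 4214/139.6 = 31.1862
β = √(1 − 1/γ²) = 0.999486
Dilated lifetime: γτ₀ = 31.1862 × 26.03 ns = 811.778 ns
d = βc·γτ₀ = 0.999486 × (2.998×10^8 m/s) × 8.11778×10^-7 s = 243.2 m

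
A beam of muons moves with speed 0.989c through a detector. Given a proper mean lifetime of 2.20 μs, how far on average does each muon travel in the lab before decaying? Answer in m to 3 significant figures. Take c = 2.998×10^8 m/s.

γ = 1/√(1 − 0.989²) = 6.7606
Dilated lifetime: Δt = γτ₀ = 6.7606 × 2.20 μs = 14.873 μs
d = vΔt = 0.989c × 14.873 μs = 2.9650×10^8 m/s × 1.4873×10^-5 s = 4410 m

d ≈ 4410 m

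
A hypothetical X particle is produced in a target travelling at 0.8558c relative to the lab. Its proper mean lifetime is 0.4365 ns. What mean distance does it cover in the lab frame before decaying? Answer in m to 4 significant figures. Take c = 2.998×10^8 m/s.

γ = 1/√(1 − 0.8558²) = 1.93309
Dilated lifetime: Δt = γτ₀ = 1.93309 × 0.4365 ns = 0.843793 ns
d = vΔt = 0.8558c × 0.843793 ns = 2.56569×10^8 m/s × 8.43793×10^-10 s = 0.2165 m

d ≈ 0.2165 m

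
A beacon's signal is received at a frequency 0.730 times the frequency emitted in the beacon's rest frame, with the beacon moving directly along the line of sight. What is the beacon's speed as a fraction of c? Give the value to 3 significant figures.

f_obs/f_src = √((1−β)/(1+β)) = 0.730  ⇒  (1−β)/(1+β) = 0.53290
β = |1 − D²|/(1 + D²) = |1 − 0.53290|/(1 + 0.53290) = 0.305

β ≈ 0.305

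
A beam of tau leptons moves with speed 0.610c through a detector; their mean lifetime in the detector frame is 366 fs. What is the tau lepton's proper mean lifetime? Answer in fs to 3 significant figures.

τ₀ ≈ 290 fs

γ = 1/√(1 − 0.610²) = 1.2620
Proper time: τ₀ = Δt/γ = 366/1.2620 = 290 fs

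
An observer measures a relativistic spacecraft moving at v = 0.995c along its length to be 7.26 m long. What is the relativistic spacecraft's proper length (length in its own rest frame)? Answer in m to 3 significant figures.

L₀ ≈ 72.7 m

γ = 1/√(1 − 0.995²) = 10.013
L₀ = γL = 10.013 × 7.26 = 72.7 m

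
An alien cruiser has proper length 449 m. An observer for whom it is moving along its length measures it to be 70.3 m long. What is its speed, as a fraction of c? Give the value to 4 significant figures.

γ = L₀/L = 449/70.3 = 6.38691
β = √(1 − 1/γ²) = 0.9877

β ≈ 0.9877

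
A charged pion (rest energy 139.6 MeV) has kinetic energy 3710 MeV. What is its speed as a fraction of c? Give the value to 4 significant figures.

γ = 1 + K/(m₀c²) = 1 + 3710/139.6 = 27.5759
β = √(1 − 1/γ²) = 0.9993

β ≈ 0.9993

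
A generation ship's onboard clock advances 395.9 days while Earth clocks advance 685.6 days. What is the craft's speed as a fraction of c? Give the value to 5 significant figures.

γ = Δt/τ₀ = 685.6/395.9 = 1.731750
β = √(1 − 1/γ²) = √(1 − 1/1.731750²) = 0.81643

β ≈ 0.81643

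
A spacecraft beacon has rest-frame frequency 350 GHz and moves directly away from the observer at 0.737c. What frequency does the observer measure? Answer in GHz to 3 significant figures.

Relativistic Doppler: f_obs = f_src √((1−β)/(1+β))
= 350 × √(0.26300/1.7370) = 350 × 0.38911 = 136 GHz

f_obs ≈ 136 GHz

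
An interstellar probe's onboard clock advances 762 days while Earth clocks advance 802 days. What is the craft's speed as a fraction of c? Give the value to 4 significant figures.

β ≈ 0.3119

γ = Δt/τ₀ = 802/762 = 1.05249
β = √(1 − 1/γ²) = √(1 − 1/1.05249²) = 0.3119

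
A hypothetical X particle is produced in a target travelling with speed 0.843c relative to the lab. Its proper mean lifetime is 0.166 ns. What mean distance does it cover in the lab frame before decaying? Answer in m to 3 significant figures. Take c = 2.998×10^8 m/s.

γ = 1/√(1 − 0.843²) = 1.8590
Dilated lifetime: Δt = γτ₀ = 1.8590 × 0.166 ns = 0.30860 ns
d = vΔt = 0.843c × 0.30860 ns = 2.5273×10^8 m/s × 3.0860×10^-10 s = 0.0780 m

d ≈ 0.0780 m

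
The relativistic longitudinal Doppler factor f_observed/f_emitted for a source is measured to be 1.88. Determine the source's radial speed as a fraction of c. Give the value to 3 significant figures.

f_obs/f_src = √((1+β)/(1−β)) = 1.88  ⇒  (1+β)/(1−β) = 3.5344
β = |1 − D²|/(1 + D²) = |1 − 3.5344|/(1 + 3.5344) = 0.559

β ≈ 0.559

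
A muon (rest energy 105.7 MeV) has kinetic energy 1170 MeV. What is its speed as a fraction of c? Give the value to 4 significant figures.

β ≈ 0.9966

γ = 1 + K/(m₀c²) = 1 + 1170/105.7 = 12.0691
β = √(1 − 1/γ²) = 0.9966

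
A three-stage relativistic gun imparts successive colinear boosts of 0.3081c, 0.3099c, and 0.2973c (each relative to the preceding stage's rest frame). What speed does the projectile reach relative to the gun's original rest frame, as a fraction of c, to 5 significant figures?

Compose boost 2: (0.3099 + 0.3081)/(1 + 0.3099×0.3081) = 0.61800/1.095480 = 0.5641362
Compose boost 3: (0.2973 + 0.5641362)/(1 + 0.2973×0.5641362) = 0.8614362/1.167718 = 0.73771

u ≈ 0.73771c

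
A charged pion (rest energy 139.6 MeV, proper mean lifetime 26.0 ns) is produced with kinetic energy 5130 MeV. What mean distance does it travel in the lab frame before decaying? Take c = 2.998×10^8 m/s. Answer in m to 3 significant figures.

γ = 1 + K/(m₀c²) = 1 + 5130/139.6 = 37.748
β = √(1 − 1/γ²) = 0.99965
Dilated lifetime: γτ₀ = 37.748 × 26.0 ns = 981.44 ns
d = βc·γτ₀ = 0.99965 × (2.998×10^8 m/s) × 9.8144×10^-7 s = 294 m

d ≈ 294 m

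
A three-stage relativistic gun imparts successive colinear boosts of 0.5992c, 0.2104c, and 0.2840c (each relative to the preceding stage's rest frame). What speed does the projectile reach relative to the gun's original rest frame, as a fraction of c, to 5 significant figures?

u ≈ 0.83290c

Compose boost 2: (0.2104 + 0.5992)/(1 + 0.2104×0.5992) = 0.80960/1.126072 = 0.7189596
Compose boost 3: (0.2840 + 0.7189596)/(1 + 0.2840×0.7189596) = 1.002960/1.204185 = 0.83290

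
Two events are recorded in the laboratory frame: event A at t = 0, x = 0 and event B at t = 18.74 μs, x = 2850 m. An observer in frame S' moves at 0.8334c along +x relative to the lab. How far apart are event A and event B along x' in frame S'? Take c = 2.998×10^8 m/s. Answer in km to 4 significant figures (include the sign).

Δx' ≈ -3.315 km

γ = 1/√(1 − 0.8334²) = 1.80940
Δx' = γ(Δx − vΔt) = 1.80940 × (2850 m − 0.8334×(2.998×10^8 m/s)×18.74×10^-6 s)
= 1.80940 × (-1832.25 m) = -3.315 km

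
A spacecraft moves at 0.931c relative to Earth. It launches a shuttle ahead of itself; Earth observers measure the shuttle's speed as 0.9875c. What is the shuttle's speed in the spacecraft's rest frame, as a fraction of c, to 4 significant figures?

u' ≈ 0.7007c

Inverse velocity addition: u' = (u − v)/(1 − uv/c²)
= (0.9875 − 0.931)/(1 − 0.9875×0.931) = 0.05650/0.0806375 = 0.7007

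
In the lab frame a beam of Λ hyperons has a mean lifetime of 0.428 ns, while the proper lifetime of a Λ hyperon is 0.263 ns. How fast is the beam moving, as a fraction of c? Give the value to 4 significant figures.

β ≈ 0.7889

γ = Δt/τ₀ = 0.428/0.263 = 1.62738
β = √(1 − 1/γ²) = √(1 − 1/1.62738²) = 0.7889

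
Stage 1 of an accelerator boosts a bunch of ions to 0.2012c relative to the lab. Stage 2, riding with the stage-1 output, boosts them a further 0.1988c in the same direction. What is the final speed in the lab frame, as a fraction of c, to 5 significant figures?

Compose boost 2: (0.1988 + 0.2012)/(1 + 0.1988×0.2012) = 0.40000/1.039999 = 0.38462

u ≈ 0.38462c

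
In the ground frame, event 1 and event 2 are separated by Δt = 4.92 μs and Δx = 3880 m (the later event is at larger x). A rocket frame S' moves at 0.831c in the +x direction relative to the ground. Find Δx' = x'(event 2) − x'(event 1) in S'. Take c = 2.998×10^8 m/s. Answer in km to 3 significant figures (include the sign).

Δx' ≈ 4.77 km

γ = 1/√(1 − 0.831²) = 1.7977
Δx' = γ(Δx − vΔt) = 1.7977 × (3880 m − 0.831×(2.998×10^8 m/s)×4.92×10^-6 s)
= 1.7977 × (2654.3 m) = 4.77 km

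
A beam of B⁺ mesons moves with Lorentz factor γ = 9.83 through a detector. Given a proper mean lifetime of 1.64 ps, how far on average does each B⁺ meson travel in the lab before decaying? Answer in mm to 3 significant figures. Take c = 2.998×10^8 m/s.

d ≈ 4.81 mm

β = √(1 − 1/γ²) = √(1 − 1/9.83²) = 0.99481
Dilated lifetime: Δt = γτ₀ = 9.83 × 1.64 ps = 16.121 ps
d = vΔt = 0.99481c × 16.121 ps = 2.9824×10^8 m/s × 1.6121×10^-11 s = 4.81 mm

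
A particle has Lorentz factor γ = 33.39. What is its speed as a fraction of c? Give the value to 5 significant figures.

β ≈ 0.99955

β = √(1 − 1/γ²) = √(1 − 1/33.39²) = √(0.9991031) = 0.99955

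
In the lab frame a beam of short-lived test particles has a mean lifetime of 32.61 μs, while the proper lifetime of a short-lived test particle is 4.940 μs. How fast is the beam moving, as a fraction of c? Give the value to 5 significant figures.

β ≈ 0.98846

γ = Δt/τ₀ = 32.61/4.940 = 6.601215
β = √(1 − 1/γ²) = √(1 − 1/6.601215²) = 0.98846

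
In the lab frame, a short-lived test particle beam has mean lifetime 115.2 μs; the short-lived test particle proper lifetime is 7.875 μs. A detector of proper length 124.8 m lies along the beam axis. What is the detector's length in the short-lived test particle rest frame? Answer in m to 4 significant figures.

Time dilation ⇒ γ = Δt/τ₀ = 115.2/7.875 = 14.6286
Length contraction: L = L₀/γ = 124.8/14.6286 = 8.531 m

L ≈ 8.531 m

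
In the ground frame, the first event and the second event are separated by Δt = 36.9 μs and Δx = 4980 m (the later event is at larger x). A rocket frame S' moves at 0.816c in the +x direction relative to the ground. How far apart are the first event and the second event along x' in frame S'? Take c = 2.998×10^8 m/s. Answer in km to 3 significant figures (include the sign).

γ = 1/√(1 − 0.816²) = 1.7299
Δx' = γ(Δx − vΔt) = 1.7299 × (4980 m − 0.816×(2.998×10^8 m/s)×36.9×10^-6 s)
= 1.7299 × (-4047.1 m) = -7.00 km

Δx' ≈ -7.00 km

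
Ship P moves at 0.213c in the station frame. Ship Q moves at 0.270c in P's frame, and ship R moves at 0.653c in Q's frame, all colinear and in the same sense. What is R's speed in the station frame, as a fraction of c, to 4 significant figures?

u ≈ 0.8548c

Compose boost 2: (0.270 + 0.213)/(1 + 0.270×0.213) = 0.4830/1.05751 = 0.456733
Compose boost 3: (0.653 + 0.456733)/(1 + 0.653×0.456733) = 1.10973/1.29825 = 0.8548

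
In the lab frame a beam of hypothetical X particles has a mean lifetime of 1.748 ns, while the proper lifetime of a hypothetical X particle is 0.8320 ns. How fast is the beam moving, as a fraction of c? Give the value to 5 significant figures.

γ = Δt/τ₀ = 1.748/0.8320 = 2.100962
β = √(1 − 1/γ²) = √(1 − 1/2.100962²) = 0.87946

β ≈ 0.87946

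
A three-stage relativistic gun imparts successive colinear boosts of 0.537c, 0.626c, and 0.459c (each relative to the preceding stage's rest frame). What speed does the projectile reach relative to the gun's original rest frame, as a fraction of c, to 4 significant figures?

u ≈ 0.9499c

Compose boost 2: (0.626 + 0.537)/(1 + 0.626×0.537) = 1.163/1.33616 = 0.870403
Compose boost 3: (0.459 + 0.870403)/(1 + 0.459×0.870403) = 1.32940/1.39952 = 0.9499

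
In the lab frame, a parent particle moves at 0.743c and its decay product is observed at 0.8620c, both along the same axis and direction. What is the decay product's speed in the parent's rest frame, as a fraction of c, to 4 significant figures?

Inverse velocity addition: u' = (u − v)/(1 − uv/c²)
= (0.8620 − 0.743)/(1 − 0.8620×0.743) = 0.1190/0.359534 = 0.3310

u' ≈ 0.3310c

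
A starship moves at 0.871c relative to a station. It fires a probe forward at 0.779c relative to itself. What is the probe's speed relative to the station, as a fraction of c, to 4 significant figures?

u ≈ 0.9830c

Relativistic velocity addition: u = (u' + v)/(1 + u'v/c²)
= (0.779 + 0.871)/(1 + 0.779×0.871) = 1.650/1.67851 = 0.9830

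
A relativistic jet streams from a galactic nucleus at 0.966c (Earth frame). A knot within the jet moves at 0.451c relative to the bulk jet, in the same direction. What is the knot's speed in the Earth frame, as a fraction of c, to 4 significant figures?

Relativistic velocity addition: u = (u' + v)/(1 + u'v/c²)
= (0.451 + 0.966)/(1 + 0.451×0.966) = 1.417/1.43567 = 0.9870

u ≈ 0.9870c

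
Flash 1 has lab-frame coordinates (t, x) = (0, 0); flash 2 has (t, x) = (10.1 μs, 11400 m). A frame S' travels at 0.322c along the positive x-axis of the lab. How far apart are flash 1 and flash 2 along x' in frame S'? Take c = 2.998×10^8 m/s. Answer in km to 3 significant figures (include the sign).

Δx' ≈ 11.0 km

γ = 1/√(1 − 0.322²) = 1.0563
Δx' = γ(Δx − vΔt) = 1.0563 × (11400 m − 0.322×(2.998×10^8 m/s)×10.1×10^-6 s)
= 1.0563 × (10425 m) = 11.0 km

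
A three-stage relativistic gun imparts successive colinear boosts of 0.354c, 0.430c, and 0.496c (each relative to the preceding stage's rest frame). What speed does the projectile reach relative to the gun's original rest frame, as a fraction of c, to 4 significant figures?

u ≈ 0.8796c

Compose boost 2: (0.430 + 0.354)/(1 + 0.430×0.354) = 0.7840/1.15222 = 0.680426
Compose boost 3: (0.496 + 0.680426)/(1 + 0.496×0.680426) = 1.17643/1.33749 = 0.8796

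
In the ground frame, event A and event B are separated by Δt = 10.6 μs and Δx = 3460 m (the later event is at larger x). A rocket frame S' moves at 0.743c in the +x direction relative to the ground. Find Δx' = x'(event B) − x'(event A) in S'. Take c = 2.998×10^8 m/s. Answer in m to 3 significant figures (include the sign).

γ = 1/√(1 − 0.743²) = 1.4941
Δx' = γ(Δx − vΔt) = 1.4941 × (3460 m − 0.743×(2.998×10^8 m/s)×10.6×10^-6 s)
= 1.4941 × (1098.8 m) = 1640 m

Δx' ≈ 1640 m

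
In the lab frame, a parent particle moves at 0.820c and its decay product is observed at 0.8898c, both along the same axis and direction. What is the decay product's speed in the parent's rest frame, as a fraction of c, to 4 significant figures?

u' ≈ 0.2582c

Inverse velocity addition: u' = (u − v)/(1 − uv/c²)
= (0.8898 − 0.820)/(1 − 0.8898×0.820) = 0.06980/0.270364 = 0.2582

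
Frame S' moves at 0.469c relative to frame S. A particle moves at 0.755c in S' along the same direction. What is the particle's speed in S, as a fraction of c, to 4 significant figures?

u ≈ 0.9039c

Relativistic velocity addition: u = (u' + v)/(1 + u'v/c²)
= (0.755 + 0.469)/(1 + 0.755×0.469) = 1.224/1.35410 = 0.9039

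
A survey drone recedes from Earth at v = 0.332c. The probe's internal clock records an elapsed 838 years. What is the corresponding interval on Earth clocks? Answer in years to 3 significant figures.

Δt ≈ 888 years

γ = 1/√(1 − 0.332²) = 1.0601
Time dilation: Δt = γτ₀ = 1.0601 × 838 years = 888 years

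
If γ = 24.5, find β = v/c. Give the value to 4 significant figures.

β = √(1 − 1/γ²) = √(1 − 1/24.5²) = √(0.998334) = 0.9992

β ≈ 0.9992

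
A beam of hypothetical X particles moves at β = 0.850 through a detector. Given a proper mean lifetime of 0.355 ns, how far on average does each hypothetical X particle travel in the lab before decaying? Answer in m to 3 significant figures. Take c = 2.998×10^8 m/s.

γ = 1/√(1 − 0.850²) = 1.8983
Dilated lifetime: Δt = γτ₀ = 1.8983 × 0.355 ns = 0.67390 ns
d = vΔt = 0.850c × 0.67390 ns = 2.5483×10^8 m/s × 6.7390×10^-10 s = 0.172 m

d ≈ 0.172 m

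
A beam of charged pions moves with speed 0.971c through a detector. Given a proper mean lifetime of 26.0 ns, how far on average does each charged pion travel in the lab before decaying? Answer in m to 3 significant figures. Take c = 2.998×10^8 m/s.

d ≈ 31.7 m

γ = 1/√(1 − 0.971²) = 4.1827
Dilated lifetime: Δt = γτ₀ = 4.1827 × 26.0 ns = 108.75 ns
d = vΔt = 0.971c × 108.75 ns = 2.9111×10^8 m/s × 1.0875×10^-7 s = 31.7 m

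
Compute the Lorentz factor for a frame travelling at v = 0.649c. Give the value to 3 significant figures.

γ ≈ 1.31

γ = 1/√(1 − β²) = 1/√(1 − 0.649²) = 1/√(0.57880) = 1.31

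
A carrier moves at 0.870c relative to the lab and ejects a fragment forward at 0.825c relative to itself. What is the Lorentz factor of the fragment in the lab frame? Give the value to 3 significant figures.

γ ≈ 6.16

u_lab = (0.825 + 0.870)/(1 + 0.825×0.870) = 1.695/1.71775 = 0.986756
γ = 1/√(1 − 0.986756²) = 6.16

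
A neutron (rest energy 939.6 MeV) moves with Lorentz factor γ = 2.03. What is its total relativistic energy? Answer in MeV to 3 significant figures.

γ = 2.03 (given)
E = γm₀c² = 2.03 × 939.6 MeV = 1910 MeV

E ≈ 1910 MeV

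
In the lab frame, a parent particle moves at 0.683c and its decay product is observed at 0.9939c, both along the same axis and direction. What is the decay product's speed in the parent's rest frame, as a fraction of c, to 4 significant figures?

u' ≈ 0.9680c

Inverse velocity addition: u' = (u − v)/(1 − uv/c²)
= (0.9939 − 0.683)/(1 − 0.9939×0.683) = 0.3109/0.321166 = 0.9680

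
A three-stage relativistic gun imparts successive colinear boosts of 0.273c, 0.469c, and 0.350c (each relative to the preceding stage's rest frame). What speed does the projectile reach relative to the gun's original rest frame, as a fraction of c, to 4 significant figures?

Compose boost 2: (0.469 + 0.273)/(1 + 0.469×0.273) = 0.7420/1.12804 = 0.657780
Compose boost 3: (0.350 + 0.657780)/(1 + 0.350×0.657780) = 1.00778/1.23022 = 0.8192

u ≈ 0.8192c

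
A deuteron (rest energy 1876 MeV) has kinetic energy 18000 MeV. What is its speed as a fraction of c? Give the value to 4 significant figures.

β ≈ 0.9955

γ = 1 + K/(m₀c²) = 1 + 18000/1876 = 10.5949
β = √(1 − 1/γ²) = 0.9955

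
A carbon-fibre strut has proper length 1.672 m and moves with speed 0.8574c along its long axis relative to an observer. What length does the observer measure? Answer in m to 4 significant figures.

γ = 1/√(1 − 0.8574²) = 1.94307
Length contraction: L = L₀/γ = 1.672/1.94307 = 0.8605 m

L ≈ 0.8605 m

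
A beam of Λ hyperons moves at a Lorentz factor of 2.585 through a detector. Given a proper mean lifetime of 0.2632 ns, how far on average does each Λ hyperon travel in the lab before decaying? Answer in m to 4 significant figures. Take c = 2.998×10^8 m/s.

d ≈ 0.1881 m

β = √(1 − 1/γ²) = √(1 − 1/2.585²) = 0.922144
Dilated lifetime: Δt = γτ₀ = 2.585 × 0.2632 ns = 0.680372 ns
d = vΔt = 0.922144c × 0.680372 ns = 2.76459×10^8 m/s × 6.80372×10^-10 s = 0.1881 m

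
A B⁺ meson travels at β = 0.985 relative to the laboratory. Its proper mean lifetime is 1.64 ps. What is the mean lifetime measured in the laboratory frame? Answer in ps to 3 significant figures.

Δt ≈ 9.50 ps

γ = 1/√(1 − 0.985²) = 5.7953
Time dilation: Δt = γτ₀ = 5.7953 × 1.64 ps = 9.50 ps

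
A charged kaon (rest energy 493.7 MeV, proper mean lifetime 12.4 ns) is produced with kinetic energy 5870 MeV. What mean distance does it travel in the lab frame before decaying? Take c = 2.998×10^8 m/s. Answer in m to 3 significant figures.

γ = 1 + K/(m₀c²) = 1 + 5870/493.7 = 12.890
β = √(1 − 1/γ²) = 0.99699
Dilated lifetime: γτ₀ = 12.890 × 12.4 ns = 159.83 ns
d = βc·γτ₀ = 0.99699 × (2.998×10^8 m/s) × 1.5983×10^-7 s = 47.8 m

d ≈ 47.8 m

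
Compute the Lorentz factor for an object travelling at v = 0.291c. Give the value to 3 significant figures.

γ = 1/√(1 − β²) = 1/√(1 − 0.291²) = 1/√(0.91532) = 1.05

γ ≈ 1.05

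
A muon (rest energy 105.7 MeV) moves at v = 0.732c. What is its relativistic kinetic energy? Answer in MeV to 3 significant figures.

K ≈ 49.4 MeV

γ = 1/√(1 − 0.732²) = 1.4678
K = (γ − 1)m₀c² = (1.4678 − 1) × 105.7 MeV = 0.46777 × 105.7 MeV = 49.4 MeV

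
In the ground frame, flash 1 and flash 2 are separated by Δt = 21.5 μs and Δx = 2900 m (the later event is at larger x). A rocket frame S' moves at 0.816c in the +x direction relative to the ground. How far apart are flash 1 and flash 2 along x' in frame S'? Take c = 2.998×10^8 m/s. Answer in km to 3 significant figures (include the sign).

γ = 1/√(1 − 0.816²) = 1.7299
Δx' = γ(Δx − vΔt) = 1.7299 × (2900 m − 0.816×(2.998×10^8 m/s)×21.5×10^-6 s)
= 1.7299 × (-2359.7 m) = -4.08 km

Δx' ≈ -4.08 km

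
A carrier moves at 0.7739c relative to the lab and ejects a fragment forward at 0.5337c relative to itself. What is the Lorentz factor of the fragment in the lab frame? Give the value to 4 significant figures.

u_lab = (0.5337 + 0.7739)/(1 + 0.5337×0.7739) = 1.3076/1.413030 = 0.9253870
γ = 1/√(1 − 0.9253870²) = 2.638

γ ≈ 2.638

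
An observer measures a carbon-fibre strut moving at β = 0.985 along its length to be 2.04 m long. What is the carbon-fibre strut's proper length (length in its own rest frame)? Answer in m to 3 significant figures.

L₀ ≈ 11.8 m

γ = 1/√(1 − 0.985²) = 5.7953
L₀ = γL = 5.7953 × 2.04 = 11.8 m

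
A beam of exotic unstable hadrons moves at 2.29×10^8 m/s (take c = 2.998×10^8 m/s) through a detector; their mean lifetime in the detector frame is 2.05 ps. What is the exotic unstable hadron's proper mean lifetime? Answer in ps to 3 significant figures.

β = v/c = 2.29×10^8 / 2.998×10^8 = 0.76384
γ = 1/√(1 − 0.76384²) = 1.5494
Proper time: τ₀ = Δt/γ = 2.05/1.5494 = 1.32 ps

τ₀ ≈ 1.32 ps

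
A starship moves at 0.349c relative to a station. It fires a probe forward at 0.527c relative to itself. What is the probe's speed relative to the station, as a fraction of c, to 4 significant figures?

u ≈ 0.7399c

Relativistic velocity addition: u = (u' + v)/(1 + u'v/c²)
= (0.527 + 0.349)/(1 + 0.527×0.349) = 0.8760/1.18392 = 0.7399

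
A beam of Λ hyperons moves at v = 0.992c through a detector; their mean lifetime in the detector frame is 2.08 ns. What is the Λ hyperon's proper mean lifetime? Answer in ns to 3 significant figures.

γ = 1/√(1 − 0.992²) = 7.9216
Proper time: τ₀ = Δt/γ = 2.08/7.9216 = 0.263 ns

τ₀ ≈ 0.263 ns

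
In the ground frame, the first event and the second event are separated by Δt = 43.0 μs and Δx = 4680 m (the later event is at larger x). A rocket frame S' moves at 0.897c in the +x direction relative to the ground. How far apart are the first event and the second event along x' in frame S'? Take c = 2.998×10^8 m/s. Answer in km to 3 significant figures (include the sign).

γ = 1/√(1 − 0.897²) = 2.2623
Δx' = γ(Δx − vΔt) = 2.2623 × (4680 m − 0.897×(2.998×10^8 m/s)×43.0×10^-6 s)
= 2.2623 × (-6883.6 m) = -15.6 km

Δx' ≈ -15.6 km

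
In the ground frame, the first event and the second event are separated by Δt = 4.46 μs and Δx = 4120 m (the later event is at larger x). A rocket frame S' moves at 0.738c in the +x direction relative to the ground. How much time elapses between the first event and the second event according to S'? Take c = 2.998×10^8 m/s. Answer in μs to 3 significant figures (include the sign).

γ = 1/√(1 − 0.738²) = 1.4819
Δt' = γ(Δt − vΔx/c²) = 1.4819 × (4.46 μs − 0.738×4120 m / (2.998×10^8 m/s))
= 1.4819 × (-5.6820 μs) = -8.42 μs

Δt' ≈ -8.42 μs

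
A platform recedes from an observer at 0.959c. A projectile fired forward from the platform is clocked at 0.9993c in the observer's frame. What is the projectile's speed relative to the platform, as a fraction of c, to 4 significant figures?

u' ≈ 0.9671c

Inverse velocity addition: u' = (u − v)/(1 − uv/c²)
= (0.9993 − 0.959)/(1 − 0.9993×0.959) = 0.04030/0.0416713 = 0.9671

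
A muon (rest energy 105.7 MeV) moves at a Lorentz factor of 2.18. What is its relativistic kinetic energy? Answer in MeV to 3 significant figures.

K ≈ 125 MeV

γ = 2.18 (given)
K = (γ − 1)m₀c² = (2.18 − 1) × 105.7 MeV = 1.1800 × 105.7 MeV = 125 MeV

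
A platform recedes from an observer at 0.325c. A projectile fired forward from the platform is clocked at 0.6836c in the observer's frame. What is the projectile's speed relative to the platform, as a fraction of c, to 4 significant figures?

u' ≈ 0.4610c

Inverse velocity addition: u' = (u − v)/(1 − uv/c²)
= (0.6836 − 0.325)/(1 − 0.6836×0.325) = 0.3586/0.777830 = 0.4610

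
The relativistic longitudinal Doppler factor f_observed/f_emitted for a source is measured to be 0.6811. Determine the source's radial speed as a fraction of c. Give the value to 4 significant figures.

β ≈ 0.3662

f_obs/f_src = √((1−β)/(1+β)) = 0.6811  ⇒  (1−β)/(1+β) = 0.463897
β = |1 − D²|/(1 + D²) = |1 − 0.463897|/(1 + 0.463897) = 0.3662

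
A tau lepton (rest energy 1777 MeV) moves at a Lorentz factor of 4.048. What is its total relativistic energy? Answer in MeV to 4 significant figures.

γ = 4.048 (given)
E = γm₀c² = 4.048 × 1777 MeV = 7193 MeV

E ≈ 7193 MeV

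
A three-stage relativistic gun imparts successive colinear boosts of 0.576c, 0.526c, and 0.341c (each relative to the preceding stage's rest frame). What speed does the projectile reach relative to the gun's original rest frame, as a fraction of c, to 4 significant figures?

u ≈ 0.9211c

Compose boost 2: (0.526 + 0.576)/(1 + 0.526×0.576) = 1.102/1.30298 = 0.845756
Compose boost 3: (0.341 + 0.845756)/(1 + 0.341×0.845756) = 1.18676/1.28840 = 0.9211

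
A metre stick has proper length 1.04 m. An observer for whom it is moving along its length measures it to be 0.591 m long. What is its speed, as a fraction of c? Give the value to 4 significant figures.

β ≈ 0.8228

γ = L₀/L = 1.04/0.591 = 1.75973
β = √(1 − 1/γ²) = 0.8228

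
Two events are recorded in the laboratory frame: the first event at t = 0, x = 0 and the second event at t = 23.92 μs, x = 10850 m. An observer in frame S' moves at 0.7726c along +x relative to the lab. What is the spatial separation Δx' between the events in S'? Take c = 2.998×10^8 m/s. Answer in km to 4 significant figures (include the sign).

γ = 1/√(1 − 0.7726²) = 1.57507
Δx' = γ(Δx − vΔt) = 1.57507 × (10850 m − 0.7726×(2.998×10^8 m/s)×23.92×10^-6 s)
= 1.57507 × (5309.52 m) = 8.363 km

Δx' ≈ 8.363 km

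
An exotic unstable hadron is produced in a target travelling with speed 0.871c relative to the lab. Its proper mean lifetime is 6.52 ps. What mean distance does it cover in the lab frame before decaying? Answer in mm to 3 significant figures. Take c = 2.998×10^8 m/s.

d ≈ 3.47 mm

γ = 1/√(1 − 0.871²) = 2.0355
Dilated lifetime: Δt = γτ₀ = 2.0355 × 6.52 ps = 13.271 ps
d = vΔt = 0.871c × 13.271 ps = 2.6113×10^8 m/s × 1.3271×10^-11 s = 3.47 mm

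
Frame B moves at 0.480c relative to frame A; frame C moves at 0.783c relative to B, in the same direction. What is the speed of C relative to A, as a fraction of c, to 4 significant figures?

u ≈ 0.9180c

Compose boost 2: (0.783 + 0.480)/(1 + 0.783×0.480) = 1.263/1.37584 = 0.9180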